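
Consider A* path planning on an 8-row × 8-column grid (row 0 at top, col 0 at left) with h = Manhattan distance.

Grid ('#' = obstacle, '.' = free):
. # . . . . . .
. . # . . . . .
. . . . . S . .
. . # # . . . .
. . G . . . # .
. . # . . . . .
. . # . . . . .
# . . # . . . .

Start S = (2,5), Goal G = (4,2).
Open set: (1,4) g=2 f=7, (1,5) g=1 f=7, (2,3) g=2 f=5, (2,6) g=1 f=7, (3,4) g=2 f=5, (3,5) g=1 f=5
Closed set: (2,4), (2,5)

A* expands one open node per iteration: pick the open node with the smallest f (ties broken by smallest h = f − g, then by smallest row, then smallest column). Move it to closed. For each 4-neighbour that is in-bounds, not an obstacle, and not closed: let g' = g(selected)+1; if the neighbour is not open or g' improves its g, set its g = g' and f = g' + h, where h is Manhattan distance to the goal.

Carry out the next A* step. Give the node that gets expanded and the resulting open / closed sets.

expanded=(2,3); open=[(1,3) g=3 f=7, (1,4) g=2 f=7, (1,5) g=1 f=7, (2,2) g=3 f=5, (2,6) g=1 f=7, (3,4) g=2 f=5, (3,5) g=1 f=5]; closed=[(2,3), (2,4), (2,5)]

step 1: expand (2,3) (f=5, h=3) → closed; open now [(1,3) g=3 f=7, (1,4) g=2 f=7, (1,5) g=1 f=7, (2,2) g=3 f=5, (2,6) g=1 f=7, (3,4) g=2 f=5, (3,5) g=1 f=5]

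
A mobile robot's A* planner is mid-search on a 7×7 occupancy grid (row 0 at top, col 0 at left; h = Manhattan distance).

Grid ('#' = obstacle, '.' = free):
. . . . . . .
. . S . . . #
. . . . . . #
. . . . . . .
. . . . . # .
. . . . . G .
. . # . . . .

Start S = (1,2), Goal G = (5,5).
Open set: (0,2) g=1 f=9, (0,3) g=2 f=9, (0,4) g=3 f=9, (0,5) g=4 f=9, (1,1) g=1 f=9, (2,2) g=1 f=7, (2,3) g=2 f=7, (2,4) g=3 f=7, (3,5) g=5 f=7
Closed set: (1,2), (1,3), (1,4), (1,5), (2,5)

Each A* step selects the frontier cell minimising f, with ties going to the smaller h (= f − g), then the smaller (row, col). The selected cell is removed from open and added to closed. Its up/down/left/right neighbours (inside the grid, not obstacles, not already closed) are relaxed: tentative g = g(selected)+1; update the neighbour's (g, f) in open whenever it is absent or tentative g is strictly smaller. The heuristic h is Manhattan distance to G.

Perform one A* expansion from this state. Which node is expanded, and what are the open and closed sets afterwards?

step 1: expand (3,5) (f=7, h=2) → closed; open now [(0,2) g=1 f=9, (0,3) g=2 f=9, (0,4) g=3 f=9, (0,5) g=4 f=9, (1,1) g=1 f=9, (2,2) g=1 f=7, (2,3) g=2 f=7, (2,4) g=3 f=7, (3,4) g=6 f=9, (3,6) g=6 f=9]

expanded=(3,5); open=[(0,2) g=1 f=9, (0,3) g=2 f=9, (0,4) g=3 f=9, (0,5) g=4 f=9, (1,1) g=1 f=9, (2,2) g=1 f=7, (2,3) g=2 f=7, (2,4) g=3 f=7, (3,4) g=6 f=9, (3,6) g=6 f=9]; closed=[(1,2), (1,3), (1,4), (1,5), (2,5), (3,5)]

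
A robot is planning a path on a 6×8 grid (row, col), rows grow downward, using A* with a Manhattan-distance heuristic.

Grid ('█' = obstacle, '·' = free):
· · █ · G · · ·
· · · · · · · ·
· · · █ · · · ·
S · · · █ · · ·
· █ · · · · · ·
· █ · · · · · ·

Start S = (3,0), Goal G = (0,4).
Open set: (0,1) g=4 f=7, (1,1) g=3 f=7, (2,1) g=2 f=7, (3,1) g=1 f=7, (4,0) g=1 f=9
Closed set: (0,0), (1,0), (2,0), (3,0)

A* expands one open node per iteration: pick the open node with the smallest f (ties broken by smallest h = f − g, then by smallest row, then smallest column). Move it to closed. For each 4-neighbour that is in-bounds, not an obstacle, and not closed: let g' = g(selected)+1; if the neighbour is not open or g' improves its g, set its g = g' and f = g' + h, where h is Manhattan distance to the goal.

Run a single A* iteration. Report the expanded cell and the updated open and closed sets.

expanded=(0,1); open=[(1,1) g=3 f=7, (2,1) g=2 f=7, (3,1) g=1 f=7, (4,0) g=1 f=9]; closed=[(0,0), (0,1), (1,0), (2,0), (3,0)]

step 1: expand (0,1) (f=7, h=3) → closed; open now [(1,1) g=3 f=7, (2,1) g=2 f=7, (3,1) g=1 f=7, (4,0) g=1 f=9]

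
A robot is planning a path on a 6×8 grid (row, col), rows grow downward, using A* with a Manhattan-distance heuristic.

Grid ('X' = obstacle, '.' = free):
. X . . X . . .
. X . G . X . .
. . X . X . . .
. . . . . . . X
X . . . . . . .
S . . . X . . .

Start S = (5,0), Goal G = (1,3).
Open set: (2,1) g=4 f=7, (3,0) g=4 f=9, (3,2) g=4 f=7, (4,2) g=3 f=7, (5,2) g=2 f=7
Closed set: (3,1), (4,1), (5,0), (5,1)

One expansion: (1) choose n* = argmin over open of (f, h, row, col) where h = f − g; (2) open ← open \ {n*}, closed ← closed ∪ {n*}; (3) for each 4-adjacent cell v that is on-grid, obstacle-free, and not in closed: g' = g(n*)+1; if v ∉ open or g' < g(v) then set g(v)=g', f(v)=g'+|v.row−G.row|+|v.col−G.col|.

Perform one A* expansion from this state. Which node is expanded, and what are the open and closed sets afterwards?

step 1: expand (2,1) (f=7, h=3) → closed; open now [(2,0) g=5 f=9, (3,0) g=4 f=9, (3,2) g=4 f=7, (4,2) g=3 f=7, (5,2) g=2 f=7]

expanded=(2,1); open=[(2,0) g=5 f=9, (3,0) g=4 f=9, (3,2) g=4 f=7, (4,2) g=3 f=7, (5,2) g=2 f=7]; closed=[(2,1), (3,1), (4,1), (5,0), (5,1)]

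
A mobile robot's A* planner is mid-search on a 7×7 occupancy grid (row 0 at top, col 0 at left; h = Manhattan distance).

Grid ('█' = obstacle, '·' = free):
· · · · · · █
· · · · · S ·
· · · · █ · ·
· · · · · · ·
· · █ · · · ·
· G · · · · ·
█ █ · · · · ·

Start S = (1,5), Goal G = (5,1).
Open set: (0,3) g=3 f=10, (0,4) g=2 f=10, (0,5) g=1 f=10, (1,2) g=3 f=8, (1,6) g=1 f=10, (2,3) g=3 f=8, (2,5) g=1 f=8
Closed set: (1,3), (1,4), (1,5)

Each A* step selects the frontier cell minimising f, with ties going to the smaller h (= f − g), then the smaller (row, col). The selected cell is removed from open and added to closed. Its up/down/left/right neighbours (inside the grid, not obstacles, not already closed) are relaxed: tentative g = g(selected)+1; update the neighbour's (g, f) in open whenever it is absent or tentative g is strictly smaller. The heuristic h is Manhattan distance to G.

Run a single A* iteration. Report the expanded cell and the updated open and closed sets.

step 1: expand (1,2) (f=8, h=5) → closed; open now [(0,2) g=4 f=10, (0,3) g=3 f=10, (0,4) g=2 f=10, (0,5) g=1 f=10, (1,1) g=4 f=8, (1,6) g=1 f=10, (2,2) g=4 f=8, (2,3) g=3 f=8, (2,5) g=1 f=8]

expanded=(1,2); open=[(0,2) g=4 f=10, (0,3) g=3 f=10, (0,4) g=2 f=10, (0,5) g=1 f=10, (1,1) g=4 f=8, (1,6) g=1 f=10, (2,2) g=4 f=8, (2,3) g=3 f=8, (2,5) g=1 f=8]; closed=[(1,2), (1,3), (1,4), (1,5)]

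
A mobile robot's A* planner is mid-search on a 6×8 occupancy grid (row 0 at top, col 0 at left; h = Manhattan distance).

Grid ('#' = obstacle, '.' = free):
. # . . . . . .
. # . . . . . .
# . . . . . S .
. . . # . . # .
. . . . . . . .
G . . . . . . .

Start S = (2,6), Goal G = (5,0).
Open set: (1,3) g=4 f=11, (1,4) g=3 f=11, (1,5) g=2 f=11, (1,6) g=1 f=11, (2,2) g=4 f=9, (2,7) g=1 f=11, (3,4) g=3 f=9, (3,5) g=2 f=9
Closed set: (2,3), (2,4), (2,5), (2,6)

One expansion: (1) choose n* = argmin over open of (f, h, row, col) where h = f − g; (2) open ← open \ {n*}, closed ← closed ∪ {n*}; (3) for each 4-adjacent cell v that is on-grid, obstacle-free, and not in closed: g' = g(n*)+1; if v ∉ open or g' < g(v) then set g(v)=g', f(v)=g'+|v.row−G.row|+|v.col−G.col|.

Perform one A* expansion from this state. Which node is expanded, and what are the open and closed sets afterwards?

expanded=(2,2); open=[(1,2) g=5 f=11, (1,3) g=4 f=11, (1,4) g=3 f=11, (1,5) g=2 f=11, (1,6) g=1 f=11, (2,1) g=5 f=9, (2,7) g=1 f=11, (3,2) g=5 f=9, (3,4) g=3 f=9, (3,5) g=2 f=9]; closed=[(2,2), (2,3), (2,4), (2,5), (2,6)]

step 1: expand (2,2) (f=9, h=5) → closed; open now [(1,2) g=5 f=11, (1,3) g=4 f=11, (1,4) g=3 f=11, (1,5) g=2 f=11, (1,6) g=1 f=11, (2,1) g=5 f=9, (2,7) g=1 f=11, (3,2) g=5 f=9, (3,4) g=3 f=9, (3,5) g=2 f=9]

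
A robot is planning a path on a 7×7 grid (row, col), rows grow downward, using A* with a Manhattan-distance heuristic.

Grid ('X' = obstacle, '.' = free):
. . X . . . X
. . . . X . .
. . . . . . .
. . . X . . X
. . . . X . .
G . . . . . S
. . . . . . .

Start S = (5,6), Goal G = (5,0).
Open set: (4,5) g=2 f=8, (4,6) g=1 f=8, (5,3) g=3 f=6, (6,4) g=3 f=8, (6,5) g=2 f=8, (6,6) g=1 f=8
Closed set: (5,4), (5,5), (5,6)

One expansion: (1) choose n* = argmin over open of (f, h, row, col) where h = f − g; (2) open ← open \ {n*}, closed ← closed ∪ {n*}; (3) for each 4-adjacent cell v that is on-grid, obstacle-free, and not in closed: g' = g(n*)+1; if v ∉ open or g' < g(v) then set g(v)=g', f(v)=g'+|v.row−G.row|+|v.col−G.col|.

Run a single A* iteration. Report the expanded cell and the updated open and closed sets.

step 1: expand (5,3) (f=6, h=3) → closed; open now [(4,3) g=4 f=8, (4,5) g=2 f=8, (4,6) g=1 f=8, (5,2) g=4 f=6, (6,3) g=4 f=8, (6,4) g=3 f=8, (6,5) g=2 f=8, (6,6) g=1 f=8]

expanded=(5,3); open=[(4,3) g=4 f=8, (4,5) g=2 f=8, (4,6) g=1 f=8, (5,2) g=4 f=6, (6,3) g=4 f=8, (6,4) g=3 f=8, (6,5) g=2 f=8, (6,6) g=1 f=8]; closed=[(5,3), (5,4), (5,5), (5,6)]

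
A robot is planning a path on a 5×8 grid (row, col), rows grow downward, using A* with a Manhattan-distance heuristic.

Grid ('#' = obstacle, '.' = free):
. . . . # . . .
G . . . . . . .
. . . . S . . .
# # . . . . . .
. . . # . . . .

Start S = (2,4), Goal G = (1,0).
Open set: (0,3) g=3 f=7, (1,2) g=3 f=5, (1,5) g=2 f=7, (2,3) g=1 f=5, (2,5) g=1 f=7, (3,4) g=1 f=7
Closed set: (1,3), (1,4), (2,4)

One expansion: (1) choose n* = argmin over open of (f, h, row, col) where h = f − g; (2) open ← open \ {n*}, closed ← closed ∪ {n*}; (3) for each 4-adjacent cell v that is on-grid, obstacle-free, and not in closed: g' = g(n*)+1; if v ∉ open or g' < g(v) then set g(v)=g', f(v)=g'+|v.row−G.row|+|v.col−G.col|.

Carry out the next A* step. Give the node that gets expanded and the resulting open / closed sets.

step 1: expand (1,2) (f=5, h=2) → closed; open now [(0,2) g=4 f=7, (0,3) g=3 f=7, (1,1) g=4 f=5, (1,5) g=2 f=7, (2,2) g=4 f=7, (2,3) g=1 f=5, (2,5) g=1 f=7, (3,4) g=1 f=7]

expanded=(1,2); open=[(0,2) g=4 f=7, (0,3) g=3 f=7, (1,1) g=4 f=5, (1,5) g=2 f=7, (2,2) g=4 f=7, (2,3) g=1 f=5, (2,5) g=1 f=7, (3,4) g=1 f=7]; closed=[(1,2), (1,3), (1,4), (2,4)]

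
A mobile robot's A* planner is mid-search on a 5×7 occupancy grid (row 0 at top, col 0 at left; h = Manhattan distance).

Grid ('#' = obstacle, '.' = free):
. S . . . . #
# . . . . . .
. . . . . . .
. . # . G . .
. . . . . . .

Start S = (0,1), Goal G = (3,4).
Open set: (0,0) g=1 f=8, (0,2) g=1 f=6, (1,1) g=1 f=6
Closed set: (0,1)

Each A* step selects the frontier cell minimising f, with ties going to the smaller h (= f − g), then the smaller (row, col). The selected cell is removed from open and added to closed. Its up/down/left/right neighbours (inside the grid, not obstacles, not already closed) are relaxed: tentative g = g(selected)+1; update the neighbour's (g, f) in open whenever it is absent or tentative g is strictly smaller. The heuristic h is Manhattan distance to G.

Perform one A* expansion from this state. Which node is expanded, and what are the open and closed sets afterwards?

step 1: expand (0,2) (f=6, h=5) → closed; open now [(0,0) g=1 f=8, (0,3) g=2 f=6, (1,1) g=1 f=6, (1,2) g=2 f=6]

expanded=(0,2); open=[(0,0) g=1 f=8, (0,3) g=2 f=6, (1,1) g=1 f=6, (1,2) g=2 f=6]; closed=[(0,1), (0,2)]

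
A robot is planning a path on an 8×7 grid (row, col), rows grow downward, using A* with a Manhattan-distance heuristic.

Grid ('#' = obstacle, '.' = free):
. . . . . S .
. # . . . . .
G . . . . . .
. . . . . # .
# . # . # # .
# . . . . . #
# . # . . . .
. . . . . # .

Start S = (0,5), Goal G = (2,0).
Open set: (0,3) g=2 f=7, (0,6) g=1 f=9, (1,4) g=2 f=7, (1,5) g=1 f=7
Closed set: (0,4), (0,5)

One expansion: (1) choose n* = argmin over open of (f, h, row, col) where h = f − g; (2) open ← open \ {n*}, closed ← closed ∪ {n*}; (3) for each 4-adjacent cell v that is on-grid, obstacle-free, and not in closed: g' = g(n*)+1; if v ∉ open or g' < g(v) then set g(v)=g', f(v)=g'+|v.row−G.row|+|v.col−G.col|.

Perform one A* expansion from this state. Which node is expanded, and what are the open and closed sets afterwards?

step 1: expand (0,3) (f=7, h=5) → closed; open now [(0,2) g=3 f=7, (0,6) g=1 f=9, (1,3) g=3 f=7, (1,4) g=2 f=7, (1,5) g=1 f=7]

expanded=(0,3); open=[(0,2) g=3 f=7, (0,6) g=1 f=9, (1,3) g=3 f=7, (1,4) g=2 f=7, (1,5) g=1 f=7]; closed=[(0,3), (0,4), (0,5)]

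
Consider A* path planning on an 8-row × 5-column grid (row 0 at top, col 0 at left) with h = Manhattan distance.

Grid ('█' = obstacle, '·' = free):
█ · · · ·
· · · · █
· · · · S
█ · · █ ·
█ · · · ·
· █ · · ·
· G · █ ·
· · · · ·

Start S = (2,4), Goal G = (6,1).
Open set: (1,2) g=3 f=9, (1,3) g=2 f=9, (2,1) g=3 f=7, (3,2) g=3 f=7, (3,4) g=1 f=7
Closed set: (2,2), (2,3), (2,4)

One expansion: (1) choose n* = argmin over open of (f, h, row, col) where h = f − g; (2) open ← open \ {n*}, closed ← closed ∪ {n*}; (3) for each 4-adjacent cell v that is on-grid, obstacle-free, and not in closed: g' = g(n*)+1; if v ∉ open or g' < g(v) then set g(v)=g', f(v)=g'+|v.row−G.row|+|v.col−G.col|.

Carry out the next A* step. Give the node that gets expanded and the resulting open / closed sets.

expanded=(2,1); open=[(1,1) g=4 f=9, (1,2) g=3 f=9, (1,3) g=2 f=9, (2,0) g=4 f=9, (3,1) g=4 f=7, (3,2) g=3 f=7, (3,4) g=1 f=7]; closed=[(2,1), (2,2), (2,3), (2,4)]

step 1: expand (2,1) (f=7, h=4) → closed; open now [(1,1) g=4 f=9, (1,2) g=3 f=9, (1,3) g=2 f=9, (2,0) g=4 f=9, (3,1) g=4 f=7, (3,2) g=3 f=7, (3,4) g=1 f=7]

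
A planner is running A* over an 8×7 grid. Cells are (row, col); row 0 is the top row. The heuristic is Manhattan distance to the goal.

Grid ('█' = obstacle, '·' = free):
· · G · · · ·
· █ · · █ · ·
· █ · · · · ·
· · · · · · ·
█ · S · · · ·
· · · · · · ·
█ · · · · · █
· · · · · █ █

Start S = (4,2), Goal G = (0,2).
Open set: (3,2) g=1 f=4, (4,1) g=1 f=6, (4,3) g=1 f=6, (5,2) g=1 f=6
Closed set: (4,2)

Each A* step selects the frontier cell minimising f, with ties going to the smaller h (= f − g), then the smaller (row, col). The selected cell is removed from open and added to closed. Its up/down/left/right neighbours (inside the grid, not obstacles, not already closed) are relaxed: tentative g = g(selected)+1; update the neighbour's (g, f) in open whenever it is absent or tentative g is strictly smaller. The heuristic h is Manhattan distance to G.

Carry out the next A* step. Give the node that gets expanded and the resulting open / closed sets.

expanded=(3,2); open=[(2,2) g=2 f=4, (3,1) g=2 f=6, (3,3) g=2 f=6, (4,1) g=1 f=6, (4,3) g=1 f=6, (5,2) g=1 f=6]; closed=[(3,2), (4,2)]

step 1: expand (3,2) (f=4, h=3) → closed; open now [(2,2) g=2 f=4, (3,1) g=2 f=6, (3,3) g=2 f=6, (4,1) g=1 f=6, (4,3) g=1 f=6, (5,2) g=1 f=6]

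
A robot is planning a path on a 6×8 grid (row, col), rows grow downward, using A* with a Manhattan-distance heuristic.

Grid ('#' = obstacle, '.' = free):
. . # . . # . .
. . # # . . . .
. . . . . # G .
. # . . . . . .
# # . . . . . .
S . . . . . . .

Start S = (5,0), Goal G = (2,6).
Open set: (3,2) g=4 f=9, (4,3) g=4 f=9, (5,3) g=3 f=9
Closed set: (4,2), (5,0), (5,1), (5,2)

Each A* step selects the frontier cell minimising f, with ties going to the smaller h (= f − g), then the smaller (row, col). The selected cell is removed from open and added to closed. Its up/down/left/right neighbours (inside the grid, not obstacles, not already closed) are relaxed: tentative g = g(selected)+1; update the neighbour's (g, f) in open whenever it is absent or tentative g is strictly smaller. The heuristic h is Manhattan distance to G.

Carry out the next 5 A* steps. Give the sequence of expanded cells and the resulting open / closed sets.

step 1: expand (3,2) (f=9, h=5) → closed; open now [(2,2) g=5 f=9, (3,3) g=5 f=9, (4,3) g=4 f=9, (5,3) g=3 f=9]
step 2: expand (2,2) (f=9, h=4) → closed; open now [(2,1) g=6 f=11, (2,3) g=6 f=9, (3,3) g=5 f=9, (4,3) g=4 f=9, (5,3) g=3 f=9]
step 3: expand (2,3) (f=9, h=3) → closed; open now [(2,1) g=6 f=11, (2,4) g=7 f=9, (3,3) g=5 f=9, (4,3) g=4 f=9, (5,3) g=3 f=9]
step 4: expand (2,4) (f=9, h=2) → closed; open now [(1,4) g=8 f=11, (2,1) g=6 f=11, (3,3) g=5 f=9, (3,4) g=8 f=11, (4,3) g=4 f=9, (5,3) g=3 f=9]
step 5: expand (3,3) (f=9, h=4) → closed; open now [(1,4) g=8 f=11, (2,1) g=6 f=11, (3,4) g=6 f=9, (4,3) g=4 f=9, (5,3) g=3 f=9]

order=[(3,2) → (2,2) → (2,3) → (2,4) → (3,3)]; open=[(1,4) g=8 f=11, (2,1) g=6 f=11, (3,4) g=6 f=9, (4,3) g=4 f=9, (5,3) g=3 f=9]; closed=[(2,2), (2,3), (2,4), (3,2), (3,3), (4,2), (5,0), (5,1), (5,2)]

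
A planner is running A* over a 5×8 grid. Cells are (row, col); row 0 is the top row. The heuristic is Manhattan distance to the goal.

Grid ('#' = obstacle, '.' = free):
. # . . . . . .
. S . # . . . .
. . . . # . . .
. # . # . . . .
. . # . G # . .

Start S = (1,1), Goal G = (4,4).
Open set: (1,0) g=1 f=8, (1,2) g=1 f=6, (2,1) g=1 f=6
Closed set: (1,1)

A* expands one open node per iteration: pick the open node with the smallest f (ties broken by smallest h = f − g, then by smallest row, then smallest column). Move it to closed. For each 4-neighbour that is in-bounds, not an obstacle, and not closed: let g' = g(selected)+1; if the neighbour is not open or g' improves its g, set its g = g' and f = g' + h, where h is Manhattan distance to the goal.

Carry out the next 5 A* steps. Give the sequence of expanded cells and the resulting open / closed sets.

order=[(1,2) → (2,2) → (2,3) → (3,2) → (2,1)]; open=[(0,2) g=2 f=8, (1,0) g=1 f=8, (2,0) g=2 f=8]; closed=[(1,1), (1,2), (2,1), (2,2), (2,3), (3,2)]

step 1: expand (1,2) (f=6, h=5) → closed; open now [(0,2) g=2 f=8, (1,0) g=1 f=8, (2,1) g=1 f=6, (2,2) g=2 f=6]
step 2: expand (2,2) (f=6, h=4) → closed; open now [(0,2) g=2 f=8, (1,0) g=1 f=8, (2,1) g=1 f=6, (2,3) g=3 f=6, (3,2) g=3 f=6]
step 3: expand (2,3) (f=6, h=3) → closed; open now [(0,2) g=2 f=8, (1,0) g=1 f=8, (2,1) g=1 f=6, (3,2) g=3 f=6]
step 4: expand (3,2) (f=6, h=3) → closed; open now [(0,2) g=2 f=8, (1,0) g=1 f=8, (2,1) g=1 f=6]
step 5: expand (2,1) (f=6, h=5) → closed; open now [(0,2) g=2 f=8, (1,0) g=1 f=8, (2,0) g=2 f=8]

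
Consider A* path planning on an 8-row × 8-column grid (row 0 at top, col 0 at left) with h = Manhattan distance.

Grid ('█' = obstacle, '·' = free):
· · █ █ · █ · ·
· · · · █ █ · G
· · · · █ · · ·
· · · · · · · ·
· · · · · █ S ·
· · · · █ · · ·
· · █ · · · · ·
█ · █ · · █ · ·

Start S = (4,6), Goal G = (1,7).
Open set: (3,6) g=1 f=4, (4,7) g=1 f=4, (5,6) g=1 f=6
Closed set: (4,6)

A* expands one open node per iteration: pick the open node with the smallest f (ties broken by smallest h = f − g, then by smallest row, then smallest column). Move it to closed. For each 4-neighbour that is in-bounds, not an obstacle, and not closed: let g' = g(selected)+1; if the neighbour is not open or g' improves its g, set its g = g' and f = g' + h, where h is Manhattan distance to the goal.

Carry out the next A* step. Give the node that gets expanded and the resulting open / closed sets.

expanded=(3,6); open=[(2,6) g=2 f=4, (3,5) g=2 f=6, (3,7) g=2 f=4, (4,7) g=1 f=4, (5,6) g=1 f=6]; closed=[(3,6), (4,6)]

step 1: expand (3,6) (f=4, h=3) → closed; open now [(2,6) g=2 f=4, (3,5) g=2 f=6, (3,7) g=2 f=4, (4,7) g=1 f=4, (5,6) g=1 f=6]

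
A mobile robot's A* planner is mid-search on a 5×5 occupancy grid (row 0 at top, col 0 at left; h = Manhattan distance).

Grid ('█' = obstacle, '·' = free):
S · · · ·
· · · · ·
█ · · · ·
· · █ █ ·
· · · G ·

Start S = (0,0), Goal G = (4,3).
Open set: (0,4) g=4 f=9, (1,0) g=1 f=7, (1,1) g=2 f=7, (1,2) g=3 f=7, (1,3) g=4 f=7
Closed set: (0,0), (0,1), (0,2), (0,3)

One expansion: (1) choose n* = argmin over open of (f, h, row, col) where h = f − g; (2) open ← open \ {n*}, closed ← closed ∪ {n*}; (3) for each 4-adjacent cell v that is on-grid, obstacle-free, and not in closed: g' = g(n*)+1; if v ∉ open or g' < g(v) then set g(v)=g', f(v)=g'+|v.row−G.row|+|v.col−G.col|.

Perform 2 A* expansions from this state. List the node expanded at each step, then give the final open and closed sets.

step 1: expand (1,3) (f=7, h=3) → closed; open now [(0,4) g=4 f=9, (1,0) g=1 f=7, (1,1) g=2 f=7, (1,2) g=3 f=7, (1,4) g=5 f=9, (2,3) g=5 f=7]
step 2: expand (2,3) (f=7, h=2) → closed; open now [(0,4) g=4 f=9, (1,0) g=1 f=7, (1,1) g=2 f=7, (1,2) g=3 f=7, (1,4) g=5 f=9, (2,2) g=6 f=9, (2,4) g=6 f=9]

order=[(1,3) → (2,3)]; open=[(0,4) g=4 f=9, (1,0) g=1 f=7, (1,1) g=2 f=7, (1,2) g=3 f=7, (1,4) g=5 f=9, (2,2) g=6 f=9, (2,4) g=6 f=9]; closed=[(0,0), (0,1), (0,2), (0,3), (1,3), (2,3)]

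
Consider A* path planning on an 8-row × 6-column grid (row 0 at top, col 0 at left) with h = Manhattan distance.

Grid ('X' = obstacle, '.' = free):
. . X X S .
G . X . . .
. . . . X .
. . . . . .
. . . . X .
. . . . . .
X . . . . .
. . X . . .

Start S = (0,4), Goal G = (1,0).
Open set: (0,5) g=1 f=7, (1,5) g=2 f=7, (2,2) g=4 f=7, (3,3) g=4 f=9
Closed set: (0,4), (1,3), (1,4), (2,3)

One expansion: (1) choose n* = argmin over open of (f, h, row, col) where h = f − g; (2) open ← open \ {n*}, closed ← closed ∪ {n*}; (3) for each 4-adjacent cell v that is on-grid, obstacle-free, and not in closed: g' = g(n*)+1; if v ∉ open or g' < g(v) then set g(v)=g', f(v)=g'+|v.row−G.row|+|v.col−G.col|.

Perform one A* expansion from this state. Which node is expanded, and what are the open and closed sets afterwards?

expanded=(2,2); open=[(0,5) g=1 f=7, (1,5) g=2 f=7, (2,1) g=5 f=7, (3,2) g=5 f=9, (3,3) g=4 f=9]; closed=[(0,4), (1,3), (1,4), (2,2), (2,3)]

step 1: expand (2,2) (f=7, h=3) → closed; open now [(0,5) g=1 f=7, (1,5) g=2 f=7, (2,1) g=5 f=7, (3,2) g=5 f=9, (3,3) g=4 f=9]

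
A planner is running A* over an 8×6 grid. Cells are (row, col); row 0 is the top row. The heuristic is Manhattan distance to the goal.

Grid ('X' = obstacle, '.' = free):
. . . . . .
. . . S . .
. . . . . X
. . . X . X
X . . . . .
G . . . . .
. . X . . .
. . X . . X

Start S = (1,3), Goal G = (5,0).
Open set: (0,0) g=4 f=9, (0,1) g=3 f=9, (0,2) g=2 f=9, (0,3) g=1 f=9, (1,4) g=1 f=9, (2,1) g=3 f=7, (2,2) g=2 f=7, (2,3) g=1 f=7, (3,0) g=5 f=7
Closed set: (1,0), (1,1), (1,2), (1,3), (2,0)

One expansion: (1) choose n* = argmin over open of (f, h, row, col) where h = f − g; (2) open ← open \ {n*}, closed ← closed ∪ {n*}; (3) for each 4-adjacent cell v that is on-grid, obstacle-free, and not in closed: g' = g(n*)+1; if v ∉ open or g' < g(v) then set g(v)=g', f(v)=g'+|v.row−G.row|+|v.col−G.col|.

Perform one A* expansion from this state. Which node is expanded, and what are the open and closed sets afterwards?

expanded=(3,0); open=[(0,0) g=4 f=9, (0,1) g=3 f=9, (0,2) g=2 f=9, (0,3) g=1 f=9, (1,4) g=1 f=9, (2,1) g=3 f=7, (2,2) g=2 f=7, (2,3) g=1 f=7, (3,1) g=6 f=9]; closed=[(1,0), (1,1), (1,2), (1,3), (2,0), (3,0)]

step 1: expand (3,0) (f=7, h=2) → closed; open now [(0,0) g=4 f=9, (0,1) g=3 f=9, (0,2) g=2 f=9, (0,3) g=1 f=9, (1,4) g=1 f=9, (2,1) g=3 f=7, (2,2) g=2 f=7, (2,3) g=1 f=7, (3,1) g=6 f=9]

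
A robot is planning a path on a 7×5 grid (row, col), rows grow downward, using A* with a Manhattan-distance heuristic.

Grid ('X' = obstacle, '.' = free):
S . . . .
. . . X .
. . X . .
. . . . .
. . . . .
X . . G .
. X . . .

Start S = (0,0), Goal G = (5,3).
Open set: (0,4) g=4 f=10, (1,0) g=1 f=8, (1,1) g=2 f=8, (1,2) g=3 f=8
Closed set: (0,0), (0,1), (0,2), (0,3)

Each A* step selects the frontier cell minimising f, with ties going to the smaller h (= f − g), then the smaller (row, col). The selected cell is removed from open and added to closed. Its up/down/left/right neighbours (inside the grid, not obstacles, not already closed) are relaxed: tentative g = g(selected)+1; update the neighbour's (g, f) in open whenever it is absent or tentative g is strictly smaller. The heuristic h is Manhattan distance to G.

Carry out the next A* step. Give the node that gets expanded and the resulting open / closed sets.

expanded=(1,2); open=[(0,4) g=4 f=10, (1,0) g=1 f=8, (1,1) g=2 f=8]; closed=[(0,0), (0,1), (0,2), (0,3), (1,2)]

step 1: expand (1,2) (f=8, h=5) → closed; open now [(0,4) g=4 f=10, (1,0) g=1 f=8, (1,1) g=2 f=8]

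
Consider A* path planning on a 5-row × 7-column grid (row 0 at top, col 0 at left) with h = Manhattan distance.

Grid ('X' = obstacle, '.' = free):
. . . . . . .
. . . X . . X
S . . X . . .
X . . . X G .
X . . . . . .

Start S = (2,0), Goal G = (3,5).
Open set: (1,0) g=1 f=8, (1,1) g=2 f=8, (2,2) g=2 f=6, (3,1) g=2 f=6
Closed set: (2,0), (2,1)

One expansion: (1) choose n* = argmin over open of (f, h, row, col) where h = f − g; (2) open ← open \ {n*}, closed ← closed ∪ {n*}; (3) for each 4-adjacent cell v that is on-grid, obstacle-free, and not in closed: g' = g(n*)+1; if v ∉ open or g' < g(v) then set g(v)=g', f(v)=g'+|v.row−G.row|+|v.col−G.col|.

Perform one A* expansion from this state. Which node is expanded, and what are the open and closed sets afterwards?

step 1: expand (2,2) (f=6, h=4) → closed; open now [(1,0) g=1 f=8, (1,1) g=2 f=8, (1,2) g=3 f=8, (3,1) g=2 f=6, (3,2) g=3 f=6]

expanded=(2,2); open=[(1,0) g=1 f=8, (1,1) g=2 f=8, (1,2) g=3 f=8, (3,1) g=2 f=6, (3,2) g=3 f=6]; closed=[(2,0), (2,1), (2,2)]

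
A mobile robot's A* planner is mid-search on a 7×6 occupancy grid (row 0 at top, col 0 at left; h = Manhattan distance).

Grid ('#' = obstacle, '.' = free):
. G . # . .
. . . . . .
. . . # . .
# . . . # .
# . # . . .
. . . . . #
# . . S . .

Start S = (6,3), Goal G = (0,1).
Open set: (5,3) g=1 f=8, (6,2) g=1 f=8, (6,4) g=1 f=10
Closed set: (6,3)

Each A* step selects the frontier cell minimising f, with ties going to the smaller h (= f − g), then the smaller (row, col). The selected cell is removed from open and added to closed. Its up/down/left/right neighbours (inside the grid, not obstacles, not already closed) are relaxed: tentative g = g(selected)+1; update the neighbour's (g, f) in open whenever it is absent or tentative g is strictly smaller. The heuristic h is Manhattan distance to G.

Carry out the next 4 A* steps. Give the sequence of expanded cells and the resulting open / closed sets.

step 1: expand (5,3) (f=8, h=7) → closed; open now [(4,3) g=2 f=8, (5,2) g=2 f=8, (5,4) g=2 f=10, (6,2) g=1 f=8, (6,4) g=1 f=10]
step 2: expand (4,3) (f=8, h=6) → closed; open now [(3,3) g=3 f=8, (4,4) g=3 f=10, (5,2) g=2 f=8, (5,4) g=2 f=10, (6,2) g=1 f=8, (6,4) g=1 f=10]
step 3: expand (3,3) (f=8, h=5) → closed; open now [(3,2) g=4 f=8, (4,4) g=3 f=10, (5,2) g=2 f=8, (5,4) g=2 f=10, (6,2) g=1 f=8, (6,4) g=1 f=10]
step 4: expand (3,2) (f=8, h=4) → closed; open now [(2,2) g=5 f=8, (3,1) g=5 f=8, (4,4) g=3 f=10, (5,2) g=2 f=8, (5,4) g=2 f=10, (6,2) g=1 f=8, (6,4) g=1 f=10]

order=[(5,3) → (4,3) → (3,3) → (3,2)]; open=[(2,2) g=5 f=8, (3,1) g=5 f=8, (4,4) g=3 f=10, (5,2) g=2 f=8, (5,4) g=2 f=10, (6,2) g=1 f=8, (6,4) g=1 f=10]; closed=[(3,2), (3,3), (4,3), (5,3), (6,3)]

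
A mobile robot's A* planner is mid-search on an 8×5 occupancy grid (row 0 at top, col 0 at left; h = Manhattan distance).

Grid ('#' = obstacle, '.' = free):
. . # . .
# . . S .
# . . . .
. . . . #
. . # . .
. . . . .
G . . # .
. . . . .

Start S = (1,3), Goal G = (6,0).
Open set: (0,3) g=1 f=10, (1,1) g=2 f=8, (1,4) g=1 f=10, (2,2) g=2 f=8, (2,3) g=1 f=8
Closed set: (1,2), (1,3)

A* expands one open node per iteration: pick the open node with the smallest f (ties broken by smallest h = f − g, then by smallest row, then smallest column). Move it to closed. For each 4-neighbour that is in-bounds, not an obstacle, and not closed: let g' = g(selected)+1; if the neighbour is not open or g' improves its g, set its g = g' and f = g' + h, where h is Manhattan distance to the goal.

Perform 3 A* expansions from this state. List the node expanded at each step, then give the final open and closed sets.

order=[(1,1) → (2,1) → (3,1)]; open=[(0,1) g=3 f=10, (0,3) g=1 f=10, (1,4) g=1 f=10, (2,2) g=2 f=8, (2,3) g=1 f=8, (3,0) g=5 f=8, (3,2) g=5 f=10, (4,1) g=5 f=8]; closed=[(1,1), (1,2), (1,3), (2,1), (3,1)]

step 1: expand (1,1) (f=8, h=6) → closed; open now [(0,1) g=3 f=10, (0,3) g=1 f=10, (1,4) g=1 f=10, (2,1) g=3 f=8, (2,2) g=2 f=8, (2,3) g=1 f=8]
step 2: expand (2,1) (f=8, h=5) → closed; open now [(0,1) g=3 f=10, (0,3) g=1 f=10, (1,4) g=1 f=10, (2,2) g=2 f=8, (2,3) g=1 f=8, (3,1) g=4 f=8]
step 3: expand (3,1) (f=8, h=4) → closed; open now [(0,1) g=3 f=10, (0,3) g=1 f=10, (1,4) g=1 f=10, (2,2) g=2 f=8, (2,3) g=1 f=8, (3,0) g=5 f=8, (3,2) g=5 f=10, (4,1) g=5 f=8]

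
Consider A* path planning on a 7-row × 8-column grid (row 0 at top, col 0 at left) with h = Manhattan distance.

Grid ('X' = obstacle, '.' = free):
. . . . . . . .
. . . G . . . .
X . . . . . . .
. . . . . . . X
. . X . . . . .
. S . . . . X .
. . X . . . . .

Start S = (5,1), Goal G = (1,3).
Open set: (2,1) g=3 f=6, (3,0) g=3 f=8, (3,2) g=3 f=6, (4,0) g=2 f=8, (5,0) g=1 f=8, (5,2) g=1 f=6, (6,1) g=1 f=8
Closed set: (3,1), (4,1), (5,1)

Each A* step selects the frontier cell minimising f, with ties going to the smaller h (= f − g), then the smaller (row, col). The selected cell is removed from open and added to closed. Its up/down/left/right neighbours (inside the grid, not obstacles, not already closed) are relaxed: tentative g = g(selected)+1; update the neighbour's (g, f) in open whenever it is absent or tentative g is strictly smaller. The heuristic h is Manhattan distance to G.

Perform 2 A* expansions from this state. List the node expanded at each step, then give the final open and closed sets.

order=[(2,1) → (1,1)]; open=[(0,1) g=5 f=8, (1,0) g=5 f=8, (1,2) g=5 f=6, (2,2) g=4 f=6, (3,0) g=3 f=8, (3,2) g=3 f=6, (4,0) g=2 f=8, (5,0) g=1 f=8, (5,2) g=1 f=6, (6,1) g=1 f=8]; closed=[(1,1), (2,1), (3,1), (4,1), (5,1)]

step 1: expand (2,1) (f=6, h=3) → closed; open now [(1,1) g=4 f=6, (2,2) g=4 f=6, (3,0) g=3 f=8, (3,2) g=3 f=6, (4,0) g=2 f=8, (5,0) g=1 f=8, (5,2) g=1 f=6, (6,1) g=1 f=8]
step 2: expand (1,1) (f=6, h=2) → closed; open now [(0,1) g=5 f=8, (1,0) g=5 f=8, (1,2) g=5 f=6, (2,2) g=4 f=6, (3,0) g=3 f=8, (3,2) g=3 f=6, (4,0) g=2 f=8, (5,0) g=1 f=8, (5,2) g=1 f=6, (6,1) g=1 f=8]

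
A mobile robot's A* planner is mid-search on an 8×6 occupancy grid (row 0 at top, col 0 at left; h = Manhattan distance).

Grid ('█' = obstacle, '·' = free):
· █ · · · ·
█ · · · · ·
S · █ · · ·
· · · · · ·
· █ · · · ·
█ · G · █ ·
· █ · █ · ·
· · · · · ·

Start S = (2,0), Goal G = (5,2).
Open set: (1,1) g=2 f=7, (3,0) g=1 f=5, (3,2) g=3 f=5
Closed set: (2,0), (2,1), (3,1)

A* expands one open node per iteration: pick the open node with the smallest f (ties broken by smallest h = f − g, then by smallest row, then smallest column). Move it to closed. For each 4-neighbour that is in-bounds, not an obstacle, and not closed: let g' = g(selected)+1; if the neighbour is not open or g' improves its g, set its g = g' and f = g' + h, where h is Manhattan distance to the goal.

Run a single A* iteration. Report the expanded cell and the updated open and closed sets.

expanded=(3,2); open=[(1,1) g=2 f=7, (3,0) g=1 f=5, (3,3) g=4 f=7, (4,2) g=4 f=5]; closed=[(2,0), (2,1), (3,1), (3,2)]

step 1: expand (3,2) (f=5, h=2) → closed; open now [(1,1) g=2 f=7, (3,0) g=1 f=5, (3,3) g=4 f=7, (4,2) g=4 f=5]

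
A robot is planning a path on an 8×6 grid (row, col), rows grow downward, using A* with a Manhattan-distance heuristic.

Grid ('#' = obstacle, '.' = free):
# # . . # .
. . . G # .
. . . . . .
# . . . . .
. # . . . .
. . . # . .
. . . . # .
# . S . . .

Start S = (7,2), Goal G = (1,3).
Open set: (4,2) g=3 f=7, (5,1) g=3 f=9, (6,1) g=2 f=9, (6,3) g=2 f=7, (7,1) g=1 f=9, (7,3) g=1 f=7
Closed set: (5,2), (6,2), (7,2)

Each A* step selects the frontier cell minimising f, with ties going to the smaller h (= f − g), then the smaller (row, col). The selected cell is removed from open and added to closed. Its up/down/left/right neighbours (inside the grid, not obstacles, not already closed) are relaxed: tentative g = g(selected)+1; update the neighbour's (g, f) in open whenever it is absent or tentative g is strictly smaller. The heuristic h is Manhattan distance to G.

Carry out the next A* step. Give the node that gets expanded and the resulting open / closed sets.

step 1: expand (4,2) (f=7, h=4) → closed; open now [(3,2) g=4 f=7, (4,3) g=4 f=7, (5,1) g=3 f=9, (6,1) g=2 f=9, (6,3) g=2 f=7, (7,1) g=1 f=9, (7,3) g=1 f=7]

expanded=(4,2); open=[(3,2) g=4 f=7, (4,3) g=4 f=7, (5,1) g=3 f=9, (6,1) g=2 f=9, (6,3) g=2 f=7, (7,1) g=1 f=9, (7,3) g=1 f=7]; closed=[(4,2), (5,2), (6,2), (7,2)]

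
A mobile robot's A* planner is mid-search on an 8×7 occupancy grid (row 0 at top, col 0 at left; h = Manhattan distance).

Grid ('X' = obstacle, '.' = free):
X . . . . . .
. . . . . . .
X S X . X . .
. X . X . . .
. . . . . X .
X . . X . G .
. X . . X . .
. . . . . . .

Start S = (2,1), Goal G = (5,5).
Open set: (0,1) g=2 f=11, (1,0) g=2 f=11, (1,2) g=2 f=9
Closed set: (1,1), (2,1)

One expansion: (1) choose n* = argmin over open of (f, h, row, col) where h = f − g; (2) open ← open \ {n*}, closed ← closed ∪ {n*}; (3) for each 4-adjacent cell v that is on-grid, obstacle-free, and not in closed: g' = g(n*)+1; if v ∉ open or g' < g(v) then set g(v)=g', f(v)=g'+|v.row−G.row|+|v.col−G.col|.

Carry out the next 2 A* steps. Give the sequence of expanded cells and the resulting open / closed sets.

order=[(1,2) → (1,3)]; open=[(0,1) g=2 f=11, (0,2) g=3 f=11, (0,3) g=4 f=11, (1,0) g=2 f=11, (1,4) g=4 f=9, (2,3) g=4 f=9]; closed=[(1,1), (1,2), (1,3), (2,1)]

step 1: expand (1,2) (f=9, h=7) → closed; open now [(0,1) g=2 f=11, (0,2) g=3 f=11, (1,0) g=2 f=11, (1,3) g=3 f=9]
step 2: expand (1,3) (f=9, h=6) → closed; open now [(0,1) g=2 f=11, (0,2) g=3 f=11, (0,3) g=4 f=11, (1,0) g=2 f=11, (1,4) g=4 f=9, (2,3) g=4 f=9]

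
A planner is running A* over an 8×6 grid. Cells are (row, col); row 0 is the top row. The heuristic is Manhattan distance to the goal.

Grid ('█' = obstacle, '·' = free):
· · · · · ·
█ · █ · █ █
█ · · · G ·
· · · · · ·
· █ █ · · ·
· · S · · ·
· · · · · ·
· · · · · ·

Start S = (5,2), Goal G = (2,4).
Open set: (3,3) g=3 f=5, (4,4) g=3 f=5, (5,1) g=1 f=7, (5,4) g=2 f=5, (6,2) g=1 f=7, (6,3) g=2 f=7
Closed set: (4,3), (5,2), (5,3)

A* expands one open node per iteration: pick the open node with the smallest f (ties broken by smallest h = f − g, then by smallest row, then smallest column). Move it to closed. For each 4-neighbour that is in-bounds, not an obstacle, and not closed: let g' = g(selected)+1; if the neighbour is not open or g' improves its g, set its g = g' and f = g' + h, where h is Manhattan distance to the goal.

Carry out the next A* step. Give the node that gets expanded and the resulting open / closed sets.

expanded=(3,3); open=[(2,3) g=4 f=5, (3,2) g=4 f=7, (3,4) g=4 f=5, (4,4) g=3 f=5, (5,1) g=1 f=7, (5,4) g=2 f=5, (6,2) g=1 f=7, (6,3) g=2 f=7]; closed=[(3,3), (4,3), (5,2), (5,3)]

step 1: expand (3,3) (f=5, h=2) → closed; open now [(2,3) g=4 f=5, (3,2) g=4 f=7, (3,4) g=4 f=5, (4,4) g=3 f=5, (5,1) g=1 f=7, (5,4) g=2 f=5, (6,2) g=1 f=7, (6,3) g=2 f=7]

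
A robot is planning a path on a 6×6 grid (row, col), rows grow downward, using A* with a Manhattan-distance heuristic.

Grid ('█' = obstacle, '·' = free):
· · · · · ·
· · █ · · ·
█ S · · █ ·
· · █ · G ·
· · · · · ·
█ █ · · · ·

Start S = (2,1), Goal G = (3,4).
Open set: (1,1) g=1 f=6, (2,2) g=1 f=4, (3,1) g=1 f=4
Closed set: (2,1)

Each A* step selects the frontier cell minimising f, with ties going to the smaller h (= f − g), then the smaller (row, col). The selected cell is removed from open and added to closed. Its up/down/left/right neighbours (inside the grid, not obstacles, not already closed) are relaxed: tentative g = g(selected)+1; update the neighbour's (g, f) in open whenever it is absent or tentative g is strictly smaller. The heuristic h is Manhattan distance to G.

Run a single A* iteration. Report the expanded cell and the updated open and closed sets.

expanded=(2,2); open=[(1,1) g=1 f=6, (2,3) g=2 f=4, (3,1) g=1 f=4]; closed=[(2,1), (2,2)]

step 1: expand (2,2) (f=4, h=3) → closed; open now [(1,1) g=1 f=6, (2,3) g=2 f=4, (3,1) g=1 f=4]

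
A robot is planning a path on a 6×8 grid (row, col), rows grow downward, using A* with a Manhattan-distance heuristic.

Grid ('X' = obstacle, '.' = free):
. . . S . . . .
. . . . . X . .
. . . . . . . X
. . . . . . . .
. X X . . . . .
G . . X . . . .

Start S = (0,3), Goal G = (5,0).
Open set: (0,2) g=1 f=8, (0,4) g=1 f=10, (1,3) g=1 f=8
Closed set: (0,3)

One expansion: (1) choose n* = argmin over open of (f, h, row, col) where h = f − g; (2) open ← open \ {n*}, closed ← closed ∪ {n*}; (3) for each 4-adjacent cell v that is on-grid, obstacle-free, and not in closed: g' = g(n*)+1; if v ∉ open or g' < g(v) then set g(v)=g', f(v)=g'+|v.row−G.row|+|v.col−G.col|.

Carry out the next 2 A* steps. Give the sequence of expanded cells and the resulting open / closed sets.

order=[(0,2) → (0,1)]; open=[(0,0) g=3 f=8, (0,4) g=1 f=10, (1,1) g=3 f=8, (1,2) g=2 f=8, (1,3) g=1 f=8]; closed=[(0,1), (0,2), (0,3)]

step 1: expand (0,2) (f=8, h=7) → closed; open now [(0,1) g=2 f=8, (0,4) g=1 f=10, (1,2) g=2 f=8, (1,3) g=1 f=8]
step 2: expand (0,1) (f=8, h=6) → closed; open now [(0,0) g=3 f=8, (0,4) g=1 f=10, (1,1) g=3 f=8, (1,2) g=2 f=8, (1,3) g=1 f=8]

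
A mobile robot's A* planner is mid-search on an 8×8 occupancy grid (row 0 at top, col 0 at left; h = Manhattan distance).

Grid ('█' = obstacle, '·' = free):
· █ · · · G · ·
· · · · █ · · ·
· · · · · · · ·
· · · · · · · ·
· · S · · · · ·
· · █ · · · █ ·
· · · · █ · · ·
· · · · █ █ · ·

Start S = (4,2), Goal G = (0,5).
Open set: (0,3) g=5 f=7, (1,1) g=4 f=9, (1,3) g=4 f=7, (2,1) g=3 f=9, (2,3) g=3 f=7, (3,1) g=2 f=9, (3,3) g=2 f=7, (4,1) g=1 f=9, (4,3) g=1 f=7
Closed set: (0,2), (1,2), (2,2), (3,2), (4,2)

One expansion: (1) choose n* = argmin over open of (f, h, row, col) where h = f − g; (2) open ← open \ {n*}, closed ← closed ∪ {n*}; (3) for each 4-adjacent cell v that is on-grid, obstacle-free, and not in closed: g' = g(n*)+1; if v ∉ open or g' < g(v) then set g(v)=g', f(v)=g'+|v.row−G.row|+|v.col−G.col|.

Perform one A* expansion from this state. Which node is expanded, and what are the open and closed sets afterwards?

step 1: expand (0,3) (f=7, h=2) → closed; open now [(0,4) g=6 f=7, (1,1) g=4 f=9, (1,3) g=4 f=7, (2,1) g=3 f=9, (2,3) g=3 f=7, (3,1) g=2 f=9, (3,3) g=2 f=7, (4,1) g=1 f=9, (4,3) g=1 f=7]

expanded=(0,3); open=[(0,4) g=6 f=7, (1,1) g=4 f=9, (1,3) g=4 f=7, (2,1) g=3 f=9, (2,3) g=3 f=7, (3,1) g=2 f=9, (3,3) g=2 f=7, (4,1) g=1 f=9, (4,3) g=1 f=7]; closed=[(0,2), (0,3), (1,2), (2,2), (3,2), (4,2)]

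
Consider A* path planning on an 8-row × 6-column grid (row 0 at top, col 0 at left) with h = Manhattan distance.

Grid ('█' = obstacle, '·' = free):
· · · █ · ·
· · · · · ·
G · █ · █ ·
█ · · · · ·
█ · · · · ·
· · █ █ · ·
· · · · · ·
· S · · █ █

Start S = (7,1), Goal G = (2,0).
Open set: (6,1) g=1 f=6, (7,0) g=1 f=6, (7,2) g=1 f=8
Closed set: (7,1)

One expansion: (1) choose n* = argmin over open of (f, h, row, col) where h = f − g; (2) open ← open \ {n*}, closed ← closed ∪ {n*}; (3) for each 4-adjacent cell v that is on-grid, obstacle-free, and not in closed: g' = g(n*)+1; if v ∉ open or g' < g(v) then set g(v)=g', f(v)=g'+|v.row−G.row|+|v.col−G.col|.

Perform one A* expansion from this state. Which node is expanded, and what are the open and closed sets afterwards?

step 1: expand (6,1) (f=6, h=5) → closed; open now [(5,1) g=2 f=6, (6,0) g=2 f=6, (6,2) g=2 f=8, (7,0) g=1 f=6, (7,2) g=1 f=8]

expanded=(6,1); open=[(5,1) g=2 f=6, (6,0) g=2 f=6, (6,2) g=2 f=8, (7,0) g=1 f=6, (7,2) g=1 f=8]; closed=[(6,1), (7,1)]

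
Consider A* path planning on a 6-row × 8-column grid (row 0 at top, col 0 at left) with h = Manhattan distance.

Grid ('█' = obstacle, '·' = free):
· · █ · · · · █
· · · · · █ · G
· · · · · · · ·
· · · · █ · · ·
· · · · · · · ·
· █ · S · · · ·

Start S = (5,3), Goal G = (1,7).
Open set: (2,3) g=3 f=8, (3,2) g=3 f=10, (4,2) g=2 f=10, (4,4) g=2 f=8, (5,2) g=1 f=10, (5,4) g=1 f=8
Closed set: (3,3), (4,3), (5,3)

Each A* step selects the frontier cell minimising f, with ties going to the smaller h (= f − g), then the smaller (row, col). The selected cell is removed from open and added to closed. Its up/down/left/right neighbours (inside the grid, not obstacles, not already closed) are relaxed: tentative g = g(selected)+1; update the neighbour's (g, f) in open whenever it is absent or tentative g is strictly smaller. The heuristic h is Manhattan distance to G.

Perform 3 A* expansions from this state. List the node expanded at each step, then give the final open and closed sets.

order=[(2,3) → (1,3) → (1,4)]; open=[(0,3) g=5 f=10, (0,4) g=6 f=10, (1,2) g=5 f=10, (2,2) g=4 f=10, (2,4) g=4 f=8, (3,2) g=3 f=10, (4,2) g=2 f=10, (4,4) g=2 f=8, (5,2) g=1 f=10, (5,4) g=1 f=8]; closed=[(1,3), (1,4), (2,3), (3,3), (4,3), (5,3)]

step 1: expand (2,3) (f=8, h=5) → closed; open now [(1,3) g=4 f=8, (2,2) g=4 f=10, (2,4) g=4 f=8, (3,2) g=3 f=10, (4,2) g=2 f=10, (4,4) g=2 f=8, (5,2) g=1 f=10, (5,4) g=1 f=8]
step 2: expand (1,3) (f=8, h=4) → closed; open now [(0,3) g=5 f=10, (1,2) g=5 f=10, (1,4) g=5 f=8, (2,2) g=4 f=10, (2,4) g=4 f=8, (3,2) g=3 f=10, (4,2) g=2 f=10, (4,4) g=2 f=8, (5,2) g=1 f=10, (5,4) g=1 f=8]
step 3: expand (1,4) (f=8, h=3) → closed; open now [(0,3) g=5 f=10, (0,4) g=6 f=10, (1,2) g=5 f=10, (2,2) g=4 f=10, (2,4) g=4 f=8, (3,2) g=3 f=10, (4,2) g=2 f=10, (4,4) g=2 f=8, (5,2) g=1 f=10, (5,4) g=1 f=8]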